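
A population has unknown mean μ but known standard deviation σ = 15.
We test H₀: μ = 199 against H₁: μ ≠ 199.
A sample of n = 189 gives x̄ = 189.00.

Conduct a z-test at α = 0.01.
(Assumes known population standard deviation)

Standard error: SE = σ/√n = 15/√189 = 1.0911
z-statistic: z = (x̄ - μ₀)/SE = (189.00 - 199)/1.0911 = -9.1651
Critical value: ±2.576
p-value < 0.0001
Decision: reject H₀

Answer: z = -9.1651, reject H₀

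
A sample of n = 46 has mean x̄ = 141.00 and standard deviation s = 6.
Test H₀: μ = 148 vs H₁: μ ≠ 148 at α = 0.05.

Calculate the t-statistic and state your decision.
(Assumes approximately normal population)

Answer: t = -7.9123, reject H₀

Derivation:
df = n - 1 = 45
SE = s/√n = 6/√46 = 0.8847
t = (x̄ - μ₀)/SE = (141.00 - 148)/0.8847 = -7.9123
Critical value: t_{0.025,45} = ±2.014
p-value < 0.0001
Decision: reject H₀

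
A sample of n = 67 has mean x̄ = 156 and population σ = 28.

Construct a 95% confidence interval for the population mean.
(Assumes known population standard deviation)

Confidence level: 95%, α = 0.05
z_0.025 = 1.960
SE = σ/√n = 28/√67 = 3.4207
Margin of error = 1.960 × 3.4207 = 6.7046
CI: x̄ ± margin = 156 ± 6.7046
CI: (149.2954, 162.7046)

Answer: (149.2954, 162.7046)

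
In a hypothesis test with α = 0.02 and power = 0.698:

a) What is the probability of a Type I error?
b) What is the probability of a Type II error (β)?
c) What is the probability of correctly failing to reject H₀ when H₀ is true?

a) Type I error probability = α = 0.02
b) Power = P(reject H₀ | H₁ true) = 1 - β = 0.698, so Type II error probability = β = 1 - Power = 0.302
c) P(fail to reject H₀ | H₀ true) = 1 - α = 0.98

Answer: a) 0.02, b) 0.302, c) 0.98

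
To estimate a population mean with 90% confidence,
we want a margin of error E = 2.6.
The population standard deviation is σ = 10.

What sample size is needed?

z_0.05 = 1.645
n = (z×σ/E)² = (1.645×10/2.6)²
n = 40.0300
Round up: n = 41

Answer: n = 41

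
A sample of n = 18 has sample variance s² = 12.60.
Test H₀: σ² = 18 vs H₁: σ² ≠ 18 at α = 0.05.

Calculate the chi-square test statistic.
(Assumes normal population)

df = n - 1 = 17
χ² = (n-1)s²/σ₀² = 17×12.60/18 = 11.9000
Critical values: χ²_{0.975,17} = 7.564, χ²_{0.025,17} = 30.191
Rejection region: χ² < 7.564 or χ² > 30.191
Decision: fail to reject H₀

Answer: χ² = 11.9000, fail to reject H₀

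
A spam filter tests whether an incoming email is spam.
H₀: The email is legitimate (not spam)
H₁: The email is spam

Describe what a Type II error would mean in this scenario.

Type I error: rejecting H₀ when it is actually true (false positive).
Type II error: failing to reject H₀ when H₁ is actually true (false negative).

Answer: Letting a spam email through to the inbox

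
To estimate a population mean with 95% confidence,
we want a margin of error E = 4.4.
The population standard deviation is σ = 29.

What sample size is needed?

z_0.025 = 1.960
n = (z×σ/E)² = (1.960×29/4.4)²
n = 166.8794
Round up: n = 167

Answer: n = 167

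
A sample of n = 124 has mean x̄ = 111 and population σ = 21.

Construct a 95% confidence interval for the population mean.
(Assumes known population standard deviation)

Confidence level: 95%, α = 0.05
z_0.025 = 1.960
SE = σ/√n = 21/√124 = 1.8859
Margin of error = 1.960 × 1.8859 = 3.6964
CI: x̄ ± margin = 111 ± 3.6964
CI: (107.3036, 114.6964)

Answer: (107.3036, 114.6964)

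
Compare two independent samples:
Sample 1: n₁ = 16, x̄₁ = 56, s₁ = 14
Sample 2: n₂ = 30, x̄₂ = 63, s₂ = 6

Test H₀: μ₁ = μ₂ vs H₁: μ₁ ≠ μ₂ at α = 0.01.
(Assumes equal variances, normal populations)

Answer: t = -2.3763, fail to reject H₀

Derivation:
Pooled variance: s²_p = [15×14² + 29×6²]/(44) = 90.5455
s_p = 9.5155
SE = s_p×√(1/n₁ + 1/n₂) = 9.5155×√(1/16 + 1/30) = 2.9457
t = (x̄₁ - x̄₂)/SE = (56 - 63)/2.9457 = -2.3763
df = 44, t-critical = ±2.692
Decision: fail to reject H₀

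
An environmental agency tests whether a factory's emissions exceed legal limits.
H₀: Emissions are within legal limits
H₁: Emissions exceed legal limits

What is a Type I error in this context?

Type I error: rejecting H₀ when it is actually true (false positive).
Type II error: failing to reject H₀ when H₁ is actually true (false negative).

Answer: Citing a compliant factory for excess emissions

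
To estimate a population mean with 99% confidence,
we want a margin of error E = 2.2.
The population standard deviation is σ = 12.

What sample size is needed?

z_0.005 = 2.576
n = (z×σ/E)² = (2.576×12/2.2)²
n = 197.4280
Round up: n = 198

Answer: n = 198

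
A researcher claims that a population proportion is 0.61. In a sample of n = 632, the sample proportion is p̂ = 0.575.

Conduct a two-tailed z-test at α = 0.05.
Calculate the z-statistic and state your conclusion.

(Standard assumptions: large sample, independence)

H₀: p = 0.61, H₁: p ≠ 0.61
Standard error: SE = √(p₀(1-p₀)/n) = √(0.61×0.39/632) = 0.019402
z-statistic: z = (p̂ - p₀)/SE = (0.575 - 0.61)/0.019402 = -1.8039
Critical value: z_0.025 = ±1.960
p-value = 0.0712
Decision: fail to reject H₀ at α = 0.05

Answer: z = -1.8039, fail to reject H₀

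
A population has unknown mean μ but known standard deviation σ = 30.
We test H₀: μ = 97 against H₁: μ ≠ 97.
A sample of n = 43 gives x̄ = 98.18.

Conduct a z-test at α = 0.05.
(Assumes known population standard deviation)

Answer: z = 0.2579, fail to reject H₀

Derivation:
Standard error: SE = σ/√n = 30/√43 = 4.5750
z-statistic: z = (x̄ - μ₀)/SE = (98.18 - 97)/4.5750 = 0.2579
Critical value: ±1.960
p-value = 0.7965
Decision: fail to reject H₀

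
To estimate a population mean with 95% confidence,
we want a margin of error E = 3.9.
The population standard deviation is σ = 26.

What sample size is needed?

z_0.025 = 1.960
n = (z×σ/E)² = (1.960×26/3.9)²
n = 170.7378
Round up: n = 171

Answer: n = 171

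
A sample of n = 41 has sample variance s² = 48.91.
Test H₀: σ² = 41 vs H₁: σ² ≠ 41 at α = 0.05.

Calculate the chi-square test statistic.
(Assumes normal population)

Answer: χ² = 47.7171, fail to reject H₀

Derivation:
df = n - 1 = 40
χ² = (n-1)s²/σ₀² = 40×48.91/41 = 47.7171
Critical values: χ²_{0.975,40} = 24.433, χ²_{0.025,40} = 59.342
Rejection region: χ² < 24.433 or χ² > 59.342
Decision: fail to reject H₀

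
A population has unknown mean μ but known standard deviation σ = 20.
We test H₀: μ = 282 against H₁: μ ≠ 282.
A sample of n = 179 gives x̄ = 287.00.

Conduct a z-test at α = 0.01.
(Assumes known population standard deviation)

Standard error: SE = σ/√n = 20/√179 = 1.4949
z-statistic: z = (x̄ - μ₀)/SE = (287.00 - 282)/1.4949 = 3.3447
Critical value: ±2.576
p-value = 0.0008
Decision: reject H₀

Answer: z = 3.3447, reject H₀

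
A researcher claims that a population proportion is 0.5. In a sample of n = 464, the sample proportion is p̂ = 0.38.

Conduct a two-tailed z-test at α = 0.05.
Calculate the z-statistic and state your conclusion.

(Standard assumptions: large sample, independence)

H₀: p = 0.5, H₁: p ≠ 0.5
Standard error: SE = √(p₀(1-p₀)/n) = √(0.5×0.5/464) = 0.023212
z-statistic: z = (p̂ - p₀)/SE = (0.38 - 0.5)/0.023212 = -5.1697
Critical value: z_0.025 = ±1.960
p-value < 0.0001
Decision: reject H₀ at α = 0.05

Answer: z = -5.1697, reject H₀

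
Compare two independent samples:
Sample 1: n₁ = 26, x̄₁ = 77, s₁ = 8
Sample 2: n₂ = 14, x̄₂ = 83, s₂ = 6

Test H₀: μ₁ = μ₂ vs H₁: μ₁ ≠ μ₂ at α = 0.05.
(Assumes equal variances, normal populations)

Pooled variance: s²_p = [25×8² + 13×6²]/(38) = 54.4211
s_p = 7.3771
SE = s_p×√(1/n₁ + 1/n₂) = 7.3771×√(1/26 + 1/14) = 2.4455
t = (x̄₁ - x̄₂)/SE = (77 - 83)/2.4455 = -2.4535
df = 38, t-critical = ±2.024
Decision: reject H₀

Answer: t = -2.4535, reject H₀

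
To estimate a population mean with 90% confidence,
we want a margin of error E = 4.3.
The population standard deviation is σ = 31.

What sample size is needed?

Answer: n = 141

Derivation:
z_0.05 = 1.645
n = (z×σ/E)² = (1.645×31/4.3)²
n = 140.6431
Round up: n = 141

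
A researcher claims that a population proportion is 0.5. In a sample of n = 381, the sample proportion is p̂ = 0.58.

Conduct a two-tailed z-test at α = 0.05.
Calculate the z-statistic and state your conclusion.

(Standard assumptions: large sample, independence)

Answer: z = 3.1230, reject H₀

Derivation:
H₀: p = 0.5, H₁: p ≠ 0.5
Standard error: SE = √(p₀(1-p₀)/n) = √(0.5×0.5/381) = 0.025616
z-statistic: z = (p̂ - p₀)/SE = (0.58 - 0.5)/0.025616 = 3.1230
Critical value: z_0.025 = ±1.960
p-value = 0.0018
Decision: reject H₀ at α = 0.05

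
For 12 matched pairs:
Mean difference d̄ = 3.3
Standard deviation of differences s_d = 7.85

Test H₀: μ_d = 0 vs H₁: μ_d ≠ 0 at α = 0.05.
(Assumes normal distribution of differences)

df = n - 1 = 11
SE = s_d/√n = 7.85/√12 = 2.2661
t = d̄/SE = 3.3/2.2661 = 1.4562
Critical value: t_{0.025,11} = ±2.201
p-value ≈ 0.1733
Decision: fail to reject H₀

Answer: t = 1.4562, fail to reject H₀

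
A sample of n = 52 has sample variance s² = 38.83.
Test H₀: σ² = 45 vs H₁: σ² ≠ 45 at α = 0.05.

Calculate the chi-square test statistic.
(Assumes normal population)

Answer: χ² = 44.0073, fail to reject H₀

Derivation:
df = n - 1 = 51
χ² = (n-1)s²/σ₀² = 51×38.83/45 = 44.0073
Critical values: χ²_{0.975,51} = 33.162, χ²_{0.025,51} = 72.616
Rejection region: χ² < 33.162 or χ² > 72.616
Decision: fail to reject H₀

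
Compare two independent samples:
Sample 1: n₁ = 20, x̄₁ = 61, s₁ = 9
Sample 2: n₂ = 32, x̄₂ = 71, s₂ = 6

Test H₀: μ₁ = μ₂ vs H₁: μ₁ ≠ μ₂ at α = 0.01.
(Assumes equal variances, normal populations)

Pooled variance: s²_p = [19×9² + 31×6²]/(50) = 53.1000
s_p = 7.2870
SE = s_p×√(1/n₁ + 1/n₂) = 7.2870×√(1/20 + 1/32) = 2.0771
t = (x̄₁ - x̄₂)/SE = (61 - 71)/2.0771 = -4.8144
df = 50, t-critical = ±2.678
Decision: reject H₀

Answer: t = -4.8144, reject H₀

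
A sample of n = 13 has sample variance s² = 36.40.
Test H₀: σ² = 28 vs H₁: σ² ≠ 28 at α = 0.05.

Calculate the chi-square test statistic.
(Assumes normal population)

Answer: χ² = 15.6000, fail to reject H₀

Derivation:
df = n - 1 = 12
χ² = (n-1)s²/σ₀² = 12×36.40/28 = 15.6000
Critical values: χ²_{0.975,12} = 4.404, χ²_{0.025,12} = 23.337
Rejection region: χ² < 4.404 or χ² > 23.337
Decision: fail to reject H₀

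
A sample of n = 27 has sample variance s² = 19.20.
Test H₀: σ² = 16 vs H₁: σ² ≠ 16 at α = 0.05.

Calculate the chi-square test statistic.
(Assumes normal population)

Answer: χ² = 31.2000, fail to reject H₀

Derivation:
df = n - 1 = 26
χ² = (n-1)s²/σ₀² = 26×19.20/16 = 31.2000
Critical values: χ²_{0.975,26} = 13.844, χ²_{0.025,26} = 41.923
Rejection region: χ² < 13.844 or χ² > 41.923
Decision: fail to reject H₀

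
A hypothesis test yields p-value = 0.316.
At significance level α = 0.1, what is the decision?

Compare p-value to α:
0.316 ≥ 0.1
Decision: fail to reject H₀

Answer: fail to reject H₀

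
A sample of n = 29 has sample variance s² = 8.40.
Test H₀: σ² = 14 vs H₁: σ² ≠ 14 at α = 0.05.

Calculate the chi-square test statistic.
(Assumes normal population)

df = n - 1 = 28
χ² = (n-1)s²/σ₀² = 28×8.40/14 = 16.8000
Critical values: χ²_{0.975,28} = 15.308, χ²_{0.025,28} = 44.461
Rejection region: χ² < 15.308 or χ² > 44.461
Decision: fail to reject H₀

Answer: χ² = 16.8000, fail to reject H₀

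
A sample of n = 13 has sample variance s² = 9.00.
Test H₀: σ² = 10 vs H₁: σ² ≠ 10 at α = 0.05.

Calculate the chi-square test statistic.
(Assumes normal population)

Answer: χ² = 10.8000, fail to reject H₀

Derivation:
df = n - 1 = 12
χ² = (n-1)s²/σ₀² = 12×9.00/10 = 10.8000
Critical values: χ²_{0.975,12} = 4.404, χ²_{0.025,12} = 23.337
Rejection region: χ² < 4.404 or χ² > 23.337
Decision: fail to reject H₀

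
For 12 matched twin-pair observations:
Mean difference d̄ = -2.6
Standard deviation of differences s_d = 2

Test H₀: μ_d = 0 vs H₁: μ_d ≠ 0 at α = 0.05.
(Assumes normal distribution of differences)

df = n - 1 = 11
SE = s_d/√n = 2/√12 = 0.5774
t = d̄/SE = -2.6/0.5774 = -4.5029
Critical value: t_{0.025,11} = ±2.201
p-value ≈ 0.0009
Decision: reject H₀

Answer: t = -4.5029, reject H₀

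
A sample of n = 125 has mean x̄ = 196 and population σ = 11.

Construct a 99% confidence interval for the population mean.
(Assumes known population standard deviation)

Answer: (193.4655, 198.5345)

Derivation:
Confidence level: 99%, α = 0.01
z_0.005 = 2.576
SE = σ/√n = 11/√125 = 0.9839
Margin of error = 2.576 × 0.9839 = 2.5345
CI: x̄ ± margin = 196 ± 2.5345
CI: (193.4655, 198.5345)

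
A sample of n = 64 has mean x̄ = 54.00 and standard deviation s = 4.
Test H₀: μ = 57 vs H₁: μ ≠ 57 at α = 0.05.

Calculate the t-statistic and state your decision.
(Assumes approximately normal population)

Answer: t = -6.0000, reject H₀

Derivation:
df = n - 1 = 63
SE = s/√n = 4/√64 = 0.5000
t = (x̄ - μ₀)/SE = (54.00 - 57)/0.5000 = -6.0000
Critical value: t_{0.025,63} = ±1.998
p-value < 0.0001
Decision: reject H₀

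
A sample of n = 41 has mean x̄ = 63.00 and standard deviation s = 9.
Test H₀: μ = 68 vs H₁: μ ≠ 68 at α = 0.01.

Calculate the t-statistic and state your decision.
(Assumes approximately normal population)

df = n - 1 = 40
SE = s/√n = 9/√41 = 1.4056
t = (x̄ - μ₀)/SE = (63.00 - 68)/1.4056 = -3.5572
Critical value: t_{0.005,40} = ±2.704
p-value ≈ 0.0010
Decision: reject H₀

Answer: t = -3.5572, reject H₀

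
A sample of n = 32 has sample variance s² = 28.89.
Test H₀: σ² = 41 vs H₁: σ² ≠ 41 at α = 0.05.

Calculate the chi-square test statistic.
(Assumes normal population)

df = n - 1 = 31
χ² = (n-1)s²/σ₀² = 31×28.89/41 = 21.8437
Critical values: χ²_{0.975,31} = 17.539, χ²_{0.025,31} = 48.232
Rejection region: χ² < 17.539 or χ² > 48.232
Decision: fail to reject H₀

Answer: χ² = 21.8437, fail to reject H₀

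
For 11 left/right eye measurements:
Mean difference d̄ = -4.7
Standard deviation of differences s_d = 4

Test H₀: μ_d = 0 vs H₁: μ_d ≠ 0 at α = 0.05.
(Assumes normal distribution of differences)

Answer: t = -3.8972, reject H₀

Derivation:
df = n - 1 = 10
SE = s_d/√n = 4/√11 = 1.2060
t = d̄/SE = -4.7/1.2060 = -3.8972
Critical value: t_{0.025,10} = ±2.228
p-value ≈ 0.0030
Decision: reject H₀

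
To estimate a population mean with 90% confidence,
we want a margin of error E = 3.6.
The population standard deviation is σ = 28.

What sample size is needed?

Answer: n = 164

Derivation:
z_0.05 = 1.645
n = (z×σ/E)² = (1.645×28/3.6)²
n = 163.6978
Round up: n = 164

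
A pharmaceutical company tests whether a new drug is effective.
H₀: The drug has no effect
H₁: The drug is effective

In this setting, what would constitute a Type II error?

Type I error (α): Rejecting H₀ when H₀ is true
Type II error (β): Failing to reject H₀ when H₁ is true

Answer: Failing to detect the drug's effect when it actually works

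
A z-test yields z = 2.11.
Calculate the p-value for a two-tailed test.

For z = 2.11:
p = 2×P(Z > |2.11|) = 2×(1 - Φ(2.11)) = 0.0349

Answer: p-value ≈ 0.0349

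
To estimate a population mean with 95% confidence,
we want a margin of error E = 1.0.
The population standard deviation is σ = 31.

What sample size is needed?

z_0.025 = 1.960
n = (z×σ/E)² = (1.960×31/1.0)²
n = 3691.7776
Round up: n = 3692

Answer: n = 3692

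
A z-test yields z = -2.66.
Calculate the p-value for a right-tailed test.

For z = -2.66:
p = P(Z > -2.66) = 1 - Φ(-2.66) = 0.9961

Answer: p-value ≈ 0.9961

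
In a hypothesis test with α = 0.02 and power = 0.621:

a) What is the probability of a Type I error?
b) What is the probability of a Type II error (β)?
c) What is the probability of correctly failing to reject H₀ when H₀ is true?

a) Type I error probability = α = 0.02
b) Power = P(reject H₀ | H₁ true) = 1 - β = 0.621, so Type II error probability = β = 1 - Power = 0.379
c) P(fail to reject H₀ | H₀ true) = 1 - α = 0.98

Answer: a) 0.02, b) 0.379, c) 0.98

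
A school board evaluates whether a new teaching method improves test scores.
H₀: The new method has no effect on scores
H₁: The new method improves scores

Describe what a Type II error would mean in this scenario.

Answer: Failing to adopt an effective teaching method

Derivation:
A Type I error (probability α) occurs when we reject a true H₀.
A Type II error (probability β) occurs when we fail to reject a false H₀.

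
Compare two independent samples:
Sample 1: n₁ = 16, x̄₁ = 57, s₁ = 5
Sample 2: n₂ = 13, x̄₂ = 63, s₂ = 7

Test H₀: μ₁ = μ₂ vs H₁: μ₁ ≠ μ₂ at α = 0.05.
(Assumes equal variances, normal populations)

Answer: t = -2.6906, reject H₀

Derivation:
Pooled variance: s²_p = [15×5² + 12×7²]/(27) = 35.6667
s_p = 5.9722
SE = s_p×√(1/n₁ + 1/n₂) = 5.9722×√(1/16 + 1/13) = 2.2300
t = (x̄₁ - x̄₂)/SE = (57 - 63)/2.2300 = -2.6906
df = 27, t-critical = ±2.052
Decision: reject H₀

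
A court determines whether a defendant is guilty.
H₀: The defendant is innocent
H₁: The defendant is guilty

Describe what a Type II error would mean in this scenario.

Answer: Acquitting a guilty person

Derivation:
Type I error: rejecting H₀ when it is actually true (false positive).
Type II error: failing to reject H₀ when H₁ is actually true (false negative).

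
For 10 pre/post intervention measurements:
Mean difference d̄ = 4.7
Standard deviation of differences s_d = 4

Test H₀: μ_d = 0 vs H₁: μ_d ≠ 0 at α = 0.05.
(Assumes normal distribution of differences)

Answer: t = 3.7157, reject H₀

Derivation:
df = n - 1 = 9
SE = s_d/√n = 4/√10 = 1.2649
t = d̄/SE = 4.7/1.2649 = 3.7157
Critical value: t_{0.025,9} = ±2.262
p-value ≈ 0.0048
Decision: reject H₀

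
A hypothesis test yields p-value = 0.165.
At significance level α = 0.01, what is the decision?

Answer: fail to reject H₀

Derivation:
Compare p-value to α:
0.165 ≥ 0.01
Decision: fail to reject H₀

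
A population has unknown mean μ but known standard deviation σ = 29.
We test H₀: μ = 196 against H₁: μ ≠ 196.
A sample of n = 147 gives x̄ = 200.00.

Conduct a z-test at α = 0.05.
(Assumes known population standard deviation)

Answer: z = 1.6723, fail to reject H₀

Derivation:
Standard error: SE = σ/√n = 29/√147 = 2.3919
z-statistic: z = (x̄ - μ₀)/SE = (200.00 - 196)/2.3919 = 1.6723
Critical value: ±1.960
p-value = 0.0945
Decision: fail to reject H₀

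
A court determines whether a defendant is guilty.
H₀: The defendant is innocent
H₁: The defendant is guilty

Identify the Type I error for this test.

Answer: Convicting an innocent person

Derivation:
Type I error: rejecting H₀ when it is actually true (false positive).
Type II error: failing to reject H₀ when H₁ is actually true (false negative).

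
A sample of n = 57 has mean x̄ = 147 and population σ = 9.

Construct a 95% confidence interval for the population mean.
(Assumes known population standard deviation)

Answer: (144.6635, 149.3365)

Derivation:
Confidence level: 95%, α = 0.05
z_0.025 = 1.960
SE = σ/√n = 9/√57 = 1.1921
Margin of error = 1.960 × 1.1921 = 2.3365
CI: x̄ ± margin = 147 ± 2.3365
CI: (144.6635, 149.3365)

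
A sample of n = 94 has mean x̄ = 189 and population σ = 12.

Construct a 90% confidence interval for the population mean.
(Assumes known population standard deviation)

Confidence level: 90%, α = 0.1
z_0.05 = 1.645
SE = σ/√n = 12/√94 = 1.2377
Margin of error = 1.645 × 1.2377 = 2.0360
CI: x̄ ± margin = 189 ± 2.0360
CI: (186.9640, 191.0360)

Answer: (186.9640, 191.0360)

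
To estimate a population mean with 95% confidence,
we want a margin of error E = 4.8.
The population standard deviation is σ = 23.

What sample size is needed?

Answer: n = 89

Derivation:
z_0.025 = 1.960
n = (z×σ/E)² = (1.960×23/4.8)²
n = 88.2034
Round up: n = 89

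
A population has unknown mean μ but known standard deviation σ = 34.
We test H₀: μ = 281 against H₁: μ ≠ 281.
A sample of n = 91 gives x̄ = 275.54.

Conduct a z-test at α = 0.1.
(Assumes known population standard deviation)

Answer: z = -1.5319, fail to reject H₀

Derivation:
Standard error: SE = σ/√n = 34/√91 = 3.5642
z-statistic: z = (x̄ - μ₀)/SE = (275.54 - 281)/3.5642 = -1.5319
Critical value: ±1.645
p-value = 0.1255
Decision: fail to reject H₀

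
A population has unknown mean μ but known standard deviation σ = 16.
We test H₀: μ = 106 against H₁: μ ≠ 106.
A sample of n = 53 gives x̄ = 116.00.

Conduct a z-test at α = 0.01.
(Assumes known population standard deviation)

Answer: z = 4.5500, reject H₀

Derivation:
Standard error: SE = σ/√n = 16/√53 = 2.1978
z-statistic: z = (x̄ - μ₀)/SE = (116.00 - 106)/2.1978 = 4.5500
Critical value: ±2.576
p-value < 0.0001
Decision: reject H₀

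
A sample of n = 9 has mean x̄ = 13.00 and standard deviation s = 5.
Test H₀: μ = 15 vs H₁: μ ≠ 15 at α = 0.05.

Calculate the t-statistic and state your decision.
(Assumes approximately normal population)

Answer: t = -1.2000, fail to reject H₀

Derivation:
df = n - 1 = 8
SE = s/√n = 5/√9 = 1.6667
t = (x̄ - μ₀)/SE = (13.00 - 15)/1.6667 = -1.2000
Critical value: t_{0.025,8} = ±2.306
p-value ≈ 0.2645
Decision: fail to reject H₀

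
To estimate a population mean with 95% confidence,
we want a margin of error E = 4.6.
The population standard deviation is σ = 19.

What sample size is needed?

Answer: n = 66

Derivation:
z_0.025 = 1.960
n = (z×σ/E)² = (1.960×19/4.6)²
n = 65.5396
Round up: n = 66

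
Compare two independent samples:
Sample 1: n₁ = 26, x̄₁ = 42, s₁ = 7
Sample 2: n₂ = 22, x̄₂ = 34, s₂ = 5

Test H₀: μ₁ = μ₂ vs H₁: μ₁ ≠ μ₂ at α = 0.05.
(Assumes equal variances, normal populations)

Answer: t = 4.4775, reject H₀

Derivation:
Pooled variance: s²_p = [25×7² + 21×5²]/(46) = 38.0435
s_p = 6.1679
SE = s_p×√(1/n₁ + 1/n₂) = 6.1679×√(1/26 + 1/22) = 1.7867
t = (x̄₁ - x̄₂)/SE = (42 - 34)/1.7867 = 4.4775
df = 46, t-critical = ±2.013
Decision: reject H₀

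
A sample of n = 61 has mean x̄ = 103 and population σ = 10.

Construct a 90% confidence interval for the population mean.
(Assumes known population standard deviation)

Answer: (100.8937, 105.1063)

Derivation:
Confidence level: 90%, α = 0.1
z_0.05 = 1.645
SE = σ/√n = 10/√61 = 1.2804
Margin of error = 1.645 × 1.2804 = 2.1063
CI: x̄ ± margin = 103 ± 2.1063
CI: (100.8937, 105.1063)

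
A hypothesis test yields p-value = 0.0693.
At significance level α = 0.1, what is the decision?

Answer: reject H₀

Derivation:
Compare p-value to α:
0.0693 < 0.1
Decision: reject H₀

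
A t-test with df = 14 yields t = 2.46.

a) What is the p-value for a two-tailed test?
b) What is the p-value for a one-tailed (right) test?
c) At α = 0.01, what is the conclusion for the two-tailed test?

Using t-distribution with df = 14:
a) Two-tailed: p = 2×P(T > 2.46) = 0.0275
b) One-tailed: p = P(T > 2.46) = 0.0138
c) 0.0275 ≥ 0.01, fail to reject H₀

Answer: a) 0.0275, b) 0.0138, c) fail to reject H₀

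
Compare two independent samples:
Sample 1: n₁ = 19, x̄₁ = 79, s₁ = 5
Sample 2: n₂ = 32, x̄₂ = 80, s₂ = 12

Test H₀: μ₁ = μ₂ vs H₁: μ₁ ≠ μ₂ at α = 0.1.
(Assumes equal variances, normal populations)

Pooled variance: s²_p = [18×5² + 31×12²]/(49) = 100.2857
s_p = 10.0143
SE = s_p×√(1/n₁ + 1/n₂) = 10.0143×√(1/19 + 1/32) = 2.9004
t = (x̄₁ - x̄₂)/SE = (79 - 80)/2.9004 = -0.3448
df = 49, t-critical = ±1.677
Decision: fail to reject H₀

Answer: t = -0.3448, fail to reject H₀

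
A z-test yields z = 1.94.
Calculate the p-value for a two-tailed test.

For z = 1.94:
p = 2×P(Z > |1.94|) = 2×(1 - Φ(1.94)) = 0.0524

Answer: p-value ≈ 0.0524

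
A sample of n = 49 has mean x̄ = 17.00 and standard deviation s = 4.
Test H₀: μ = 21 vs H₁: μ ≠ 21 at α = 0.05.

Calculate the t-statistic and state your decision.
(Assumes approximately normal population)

Answer: t = -7.0004, reject H₀

Derivation:
df = n - 1 = 48
SE = s/√n = 4/√49 = 0.5714
t = (x̄ - μ₀)/SE = (17.00 - 21)/0.5714 = -7.0004
Critical value: t_{0.025,48} = ±2.011
p-value < 0.0001
Decision: reject H₀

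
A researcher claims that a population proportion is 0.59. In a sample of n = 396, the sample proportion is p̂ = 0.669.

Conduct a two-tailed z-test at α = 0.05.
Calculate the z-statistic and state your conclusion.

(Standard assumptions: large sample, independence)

Answer: z = 3.1963, reject H₀

Derivation:
H₀: p = 0.59, H₁: p ≠ 0.59
Standard error: SE = √(p₀(1-p₀)/n) = √(0.59×0.41/396) = 0.024716
z-statistic: z = (p̂ - p₀)/SE = (0.669 - 0.59)/0.024716 = 3.1963
Critical value: z_0.025 = ±1.960
p-value = 0.0014
Decision: reject H₀ at α = 0.05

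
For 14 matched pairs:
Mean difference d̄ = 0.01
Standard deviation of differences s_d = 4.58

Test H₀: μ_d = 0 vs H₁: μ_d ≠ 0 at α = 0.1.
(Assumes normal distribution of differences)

Answer: t = 0.0082, fail to reject H₀

Derivation:
df = n - 1 = 13
SE = s_d/√n = 4.58/√14 = 1.2241
t = d̄/SE = 0.01/1.2241 = 0.0082
Critical value: t_{0.05,13} = ±1.771
p-value ≈ 0.9936
Decision: fail to reject H₀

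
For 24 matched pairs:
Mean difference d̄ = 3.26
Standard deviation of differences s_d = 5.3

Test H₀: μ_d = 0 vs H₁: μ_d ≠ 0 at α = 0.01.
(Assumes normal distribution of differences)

Answer: t = 3.0132, reject H₀

Derivation:
df = n - 1 = 23
SE = s_d/√n = 5.3/√24 = 1.0819
t = d̄/SE = 3.26/1.0819 = 3.0132
Critical value: t_{0.005,23} = ±2.807
p-value ≈ 0.0062
Decision: reject H₀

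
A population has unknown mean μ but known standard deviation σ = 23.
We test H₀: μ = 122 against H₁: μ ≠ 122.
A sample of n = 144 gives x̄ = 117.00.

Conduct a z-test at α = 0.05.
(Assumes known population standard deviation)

Answer: z = -2.6087, reject H₀

Derivation:
Standard error: SE = σ/√n = 23/√144 = 1.9167
z-statistic: z = (x̄ - μ₀)/SE = (117.00 - 122)/1.9167 = -2.6087
Critical value: ±1.960
p-value = 0.0091
Decision: reject H₀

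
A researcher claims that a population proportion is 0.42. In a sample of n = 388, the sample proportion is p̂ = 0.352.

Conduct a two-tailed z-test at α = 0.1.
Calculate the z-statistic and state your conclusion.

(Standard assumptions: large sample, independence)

Answer: z = -2.7138, reject H₀

Derivation:
H₀: p = 0.42, H₁: p ≠ 0.42
Standard error: SE = √(p₀(1-p₀)/n) = √(0.42×0.58/388) = 0.025057
z-statistic: z = (p̂ - p₀)/SE = (0.352 - 0.42)/0.025057 = -2.7138
Critical value: z_0.05 = ±1.645
p-value = 0.0067
Decision: reject H₀ at α = 0.1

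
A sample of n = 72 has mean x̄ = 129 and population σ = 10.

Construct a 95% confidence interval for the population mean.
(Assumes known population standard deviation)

Confidence level: 95%, α = 0.05
z_0.025 = 1.960
SE = σ/√n = 10/√72 = 1.1785
Margin of error = 1.960 × 1.1785 = 2.3099
CI: x̄ ± margin = 129 ± 2.3099
CI: (126.6901, 131.3099)

Answer: (126.6901, 131.3099)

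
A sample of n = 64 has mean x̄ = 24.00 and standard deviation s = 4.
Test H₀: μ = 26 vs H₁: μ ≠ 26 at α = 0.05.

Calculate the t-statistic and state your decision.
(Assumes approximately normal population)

df = n - 1 = 63
SE = s/√n = 4/√64 = 0.5000
t = (x̄ - μ₀)/SE = (24.00 - 26)/0.5000 = -4.0000
Critical value: t_{0.025,63} = ±1.998
p-value ≈ 0.0002
Decision: reject H₀

Answer: t = -4.0000, reject H₀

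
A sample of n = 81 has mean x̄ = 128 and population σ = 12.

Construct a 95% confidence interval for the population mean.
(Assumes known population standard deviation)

Answer: (125.3867, 130.6133)

Derivation:
Confidence level: 95%, α = 0.05
z_0.025 = 1.960
SE = σ/√n = 12/√81 = 1.3333
Margin of error = 1.960 × 1.3333 = 2.6133
CI: x̄ ± margin = 128 ± 2.6133
CI: (125.3867, 130.6133)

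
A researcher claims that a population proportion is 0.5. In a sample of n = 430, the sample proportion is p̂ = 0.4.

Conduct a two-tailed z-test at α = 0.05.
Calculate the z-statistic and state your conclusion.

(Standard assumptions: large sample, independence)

Answer: z = -4.1473, reject H₀

Derivation:
H₀: p = 0.5, H₁: p ≠ 0.5
Standard error: SE = √(p₀(1-p₀)/n) = √(0.5×0.5/430) = 0.024112
z-statistic: z = (p̂ - p₀)/SE = (0.4 - 0.5)/0.024112 = -4.1473
Critical value: z_0.025 = ±1.960
p-value < 0.0001
Decision: reject H₀ at α = 0.05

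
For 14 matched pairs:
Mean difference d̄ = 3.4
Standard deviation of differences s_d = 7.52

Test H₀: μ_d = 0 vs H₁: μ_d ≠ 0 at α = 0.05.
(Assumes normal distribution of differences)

Answer: t = 1.6917, fail to reject H₀

Derivation:
df = n - 1 = 13
SE = s_d/√n = 7.52/√14 = 2.0098
t = d̄/SE = 3.4/2.0098 = 1.6917
Critical value: t_{0.025,13} = ±2.160
p-value ≈ 0.1145
Decision: fail to reject H₀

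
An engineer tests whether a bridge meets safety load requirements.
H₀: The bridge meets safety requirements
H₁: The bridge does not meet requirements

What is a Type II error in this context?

Answer: Declaring an unsafe bridge to be safe

Derivation:
Type I error: rejecting H₀ when it is actually true (false positive).
Type II error: failing to reject H₀ when H₁ is actually true (false negative).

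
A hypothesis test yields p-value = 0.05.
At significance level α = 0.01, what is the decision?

Answer: fail to reject H₀

Derivation:
Compare p-value to α:
0.05 ≥ 0.01
Decision: fail to reject H₀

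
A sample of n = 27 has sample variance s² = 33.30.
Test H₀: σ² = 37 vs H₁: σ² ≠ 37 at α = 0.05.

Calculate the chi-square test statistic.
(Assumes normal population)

df = n - 1 = 26
χ² = (n-1)s²/σ₀² = 26×33.30/37 = 23.4000
Critical values: χ²_{0.975,26} = 13.844, χ²_{0.025,26} = 41.923
Rejection region: χ² < 13.844 or χ² > 41.923
Decision: fail to reject H₀

Answer: χ² = 23.4000, fail to reject H₀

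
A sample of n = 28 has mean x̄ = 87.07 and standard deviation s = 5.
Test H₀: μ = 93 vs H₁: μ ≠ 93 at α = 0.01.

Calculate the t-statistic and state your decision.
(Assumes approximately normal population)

Answer: t = -6.2758, reject H₀

Derivation:
df = n - 1 = 27
SE = s/√n = 5/√28 = 0.9449
t = (x̄ - μ₀)/SE = (87.07 - 93)/0.9449 = -6.2758
Critical value: t_{0.005,27} = ±2.771
p-value < 0.0001
Decision: reject H₀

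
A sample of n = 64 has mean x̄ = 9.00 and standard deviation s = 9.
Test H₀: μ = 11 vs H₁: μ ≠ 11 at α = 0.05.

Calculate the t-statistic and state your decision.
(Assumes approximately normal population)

Answer: t = -1.7778, fail to reject H₀

Derivation:
df = n - 1 = 63
SE = s/√n = 9/√64 = 1.1250
t = (x̄ - μ₀)/SE = (9.00 - 11)/1.1250 = -1.7778
Critical value: t_{0.025,63} = ±1.998
p-value ≈ 0.0803
Decision: fail to reject H₀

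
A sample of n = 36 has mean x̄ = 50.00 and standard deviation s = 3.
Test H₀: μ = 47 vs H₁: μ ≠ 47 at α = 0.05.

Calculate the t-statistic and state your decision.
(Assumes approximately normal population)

Answer: t = 6.0000, reject H₀

Derivation:
df = n - 1 = 35
SE = s/√n = 3/√36 = 0.5000
t = (x̄ - μ₀)/SE = (50.00 - 47)/0.5000 = 6.0000
Critical value: t_{0.025,35} = ±2.030
p-value < 0.0001
Decision: reject H₀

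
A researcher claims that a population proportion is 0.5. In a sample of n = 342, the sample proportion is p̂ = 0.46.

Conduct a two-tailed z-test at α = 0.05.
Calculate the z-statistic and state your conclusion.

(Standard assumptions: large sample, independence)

H₀: p = 0.5, H₁: p ≠ 0.5
Standard error: SE = √(p₀(1-p₀)/n) = √(0.5×0.5/342) = 0.027037
z-statistic: z = (p̂ - p₀)/SE = (0.46 - 0.5)/0.027037 = -1.4795
Critical value: z_0.025 = ±1.960
p-value = 0.1390
Decision: fail to reject H₀ at α = 0.05

Answer: z = -1.4795, fail to reject H₀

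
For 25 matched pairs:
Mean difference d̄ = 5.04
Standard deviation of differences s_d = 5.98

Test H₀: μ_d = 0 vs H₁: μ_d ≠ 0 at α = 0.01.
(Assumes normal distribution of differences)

df = n - 1 = 24
SE = s_d/√n = 5.98/√25 = 1.1960
t = d̄/SE = 5.04/1.1960 = 4.2140
Critical value: t_{0.005,24} = ±2.797
p-value ≈ 0.0003
Decision: reject H₀

Answer: t = 4.2140, reject H₀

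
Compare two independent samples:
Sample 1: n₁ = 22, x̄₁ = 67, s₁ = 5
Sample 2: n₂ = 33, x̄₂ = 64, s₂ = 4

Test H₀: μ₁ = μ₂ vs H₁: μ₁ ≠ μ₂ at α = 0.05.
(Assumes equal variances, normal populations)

Answer: t = 2.4641, reject H₀

Derivation:
Pooled variance: s²_p = [21×5² + 32×4²]/(53) = 19.5660
s_p = 4.4233
SE = s_p×√(1/n₁ + 1/n₂) = 4.4233×√(1/22 + 1/33) = 1.2175
t = (x̄₁ - x̄₂)/SE = (67 - 64)/1.2175 = 2.4641
df = 53, t-critical = ±2.006
Decision: reject H₀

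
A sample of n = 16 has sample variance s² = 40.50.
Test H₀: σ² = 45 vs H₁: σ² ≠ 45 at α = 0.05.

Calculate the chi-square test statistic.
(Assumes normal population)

Answer: χ² = 13.5000, fail to reject H₀

Derivation:
df = n - 1 = 15
χ² = (n-1)s²/σ₀² = 15×40.50/45 = 13.5000
Critical values: χ²_{0.975,15} = 6.262, χ²_{0.025,15} = 27.488
Rejection region: χ² < 6.262 or χ² > 27.488
Decision: fail to reject H₀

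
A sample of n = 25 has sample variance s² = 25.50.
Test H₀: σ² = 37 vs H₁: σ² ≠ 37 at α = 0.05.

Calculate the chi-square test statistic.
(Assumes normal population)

df = n - 1 = 24
χ² = (n-1)s²/σ₀² = 24×25.50/37 = 16.5405
Critical values: χ²_{0.975,24} = 12.401, χ²_{0.025,24} = 39.364
Rejection region: χ² < 12.401 or χ² > 39.364
Decision: fail to reject H₀

Answer: χ² = 16.5405, fail to reject H₀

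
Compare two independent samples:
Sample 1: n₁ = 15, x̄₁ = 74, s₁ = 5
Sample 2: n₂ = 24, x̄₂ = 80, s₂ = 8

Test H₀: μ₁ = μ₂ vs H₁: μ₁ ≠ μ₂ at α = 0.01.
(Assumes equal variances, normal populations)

Pooled variance: s²_p = [14×5² + 23×8²]/(37) = 49.2432
s_p = 7.0173
SE = s_p×√(1/n₁ + 1/n₂) = 7.0173×√(1/15 + 1/24) = 2.3097
t = (x̄₁ - x̄₂)/SE = (74 - 80)/2.3097 = -2.5977
df = 37, t-critical = ±2.715
Decision: fail to reject H₀

Answer: t = -2.5977, fail to reject H₀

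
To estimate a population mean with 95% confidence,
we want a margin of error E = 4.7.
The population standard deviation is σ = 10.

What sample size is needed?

Answer: n = 18

Derivation:
z_0.025 = 1.960
n = (z×σ/E)² = (1.960×10/4.7)²
n = 17.3907
Round up: n = 18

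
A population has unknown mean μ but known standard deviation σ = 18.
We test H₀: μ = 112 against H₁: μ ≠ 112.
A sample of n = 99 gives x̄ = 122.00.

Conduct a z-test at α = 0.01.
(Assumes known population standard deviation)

Standard error: SE = σ/√n = 18/√99 = 1.8091
z-statistic: z = (x̄ - μ₀)/SE = (122.00 - 112)/1.8091 = 5.5276
Critical value: ±2.576
p-value < 0.0001
Decision: reject H₀

Answer: z = 5.5276, reject H₀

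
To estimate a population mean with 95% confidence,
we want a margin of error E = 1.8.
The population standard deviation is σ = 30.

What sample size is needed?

Answer: n = 1068

Derivation:
z_0.025 = 1.960
n = (z×σ/E)² = (1.960×30/1.8)²
n = 1067.1111
Round up: n = 1068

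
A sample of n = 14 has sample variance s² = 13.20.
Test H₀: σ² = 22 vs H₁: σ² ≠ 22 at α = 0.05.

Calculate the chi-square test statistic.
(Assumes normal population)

df = n - 1 = 13
χ² = (n-1)s²/σ₀² = 13×13.20/22 = 7.8000
Critical values: χ²_{0.975,13} = 5.009, χ²_{0.025,13} = 24.736
Rejection region: χ² < 5.009 or χ² > 24.736
Decision: fail to reject H₀

Answer: χ² = 7.8000, fail to reject H₀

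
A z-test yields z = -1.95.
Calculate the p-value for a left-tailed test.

For z = -1.95:
p = P(Z < -1.95) = Φ(-1.95) = 0.0256

Answer: p-value ≈ 0.0256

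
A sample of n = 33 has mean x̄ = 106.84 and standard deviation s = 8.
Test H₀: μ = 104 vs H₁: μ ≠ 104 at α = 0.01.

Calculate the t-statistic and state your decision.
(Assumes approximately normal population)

df = n - 1 = 32
SE = s/√n = 8/√33 = 1.3926
t = (x̄ - μ₀)/SE = (106.84 - 104)/1.3926 = 2.0394
Critical value: t_{0.005,32} = ±2.738
p-value ≈ 0.0497
Decision: fail to reject H₀

Answer: t = 2.0394, fail to reject H₀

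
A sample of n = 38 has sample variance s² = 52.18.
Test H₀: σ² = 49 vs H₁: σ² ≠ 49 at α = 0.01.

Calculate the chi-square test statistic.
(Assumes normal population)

df = n - 1 = 37
χ² = (n-1)s²/σ₀² = 37×52.18/49 = 39.4012
Critical values: χ²_{0.995,37} = 18.586, χ²_{0.005,37} = 62.883
Rejection region: χ² < 18.586 or χ² > 62.883
Decision: fail to reject H₀

Answer: χ² = 39.4012, fail to reject H₀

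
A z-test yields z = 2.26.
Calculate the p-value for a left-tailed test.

Answer: p-value ≈ 0.9881

Derivation:
For z = 2.26:
p = P(Z < 2.26) = Φ(2.26) = 0.9881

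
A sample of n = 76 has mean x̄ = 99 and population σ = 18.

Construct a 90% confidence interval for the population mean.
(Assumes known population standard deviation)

Answer: (95.6036, 102.3964)

Derivation:
Confidence level: 90%, α = 0.1
z_0.05 = 1.645
SE = σ/√n = 18/√76 = 2.0647
Margin of error = 1.645 × 2.0647 = 3.3964
CI: x̄ ± margin = 99 ± 3.3964
CI: (95.6036, 102.3964)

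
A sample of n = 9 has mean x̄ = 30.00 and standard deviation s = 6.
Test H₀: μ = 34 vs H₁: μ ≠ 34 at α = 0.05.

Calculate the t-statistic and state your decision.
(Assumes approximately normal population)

df = n - 1 = 8
SE = s/√n = 6/√9 = 2.0000
t = (x̄ - μ₀)/SE = (30.00 - 34)/2.0000 = -2.0000
Critical value: t_{0.025,8} = ±2.306
p-value ≈ 0.0805
Decision: fail to reject H₀

Answer: t = -2.0000, fail to reject H₀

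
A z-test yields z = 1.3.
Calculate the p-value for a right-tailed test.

Answer: p-value ≈ 0.0968

Derivation:
For z = 1.3:
p = P(Z > 1.3) = 1 - Φ(1.3) = 0.0968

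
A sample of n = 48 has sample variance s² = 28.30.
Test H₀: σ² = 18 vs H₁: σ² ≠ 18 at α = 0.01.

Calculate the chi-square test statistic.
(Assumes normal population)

Answer: χ² = 73.8944, fail to reject H₀

Derivation:
df = n - 1 = 47
χ² = (n-1)s²/σ₀² = 47×28.30/18 = 73.8944
Critical values: χ²_{0.995,47} = 25.775, χ²_{0.005,47} = 75.704
Rejection region: χ² < 25.775 or χ² > 75.704
Decision: fail to reject H₀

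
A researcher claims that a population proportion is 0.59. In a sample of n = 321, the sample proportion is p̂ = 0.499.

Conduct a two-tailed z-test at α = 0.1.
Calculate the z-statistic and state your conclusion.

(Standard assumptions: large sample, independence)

H₀: p = 0.59, H₁: p ≠ 0.59
Standard error: SE = √(p₀(1-p₀)/n) = √(0.59×0.41/321) = 0.027451
z-statistic: z = (p̂ - p₀)/SE = (0.499 - 0.59)/0.027451 = -3.3150
Critical value: z_0.05 = ±1.645
p-value = 0.0009
Decision: reject H₀ at α = 0.1

Answer: z = -3.3150, reject H₀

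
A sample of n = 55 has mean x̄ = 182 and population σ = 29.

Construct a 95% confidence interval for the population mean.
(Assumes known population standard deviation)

Answer: (174.3356, 189.6644)

Derivation:
Confidence level: 95%, α = 0.05
z_0.025 = 1.960
SE = σ/√n = 29/√55 = 3.9104
Margin of error = 1.960 × 3.9104 = 7.6644
CI: x̄ ± margin = 182 ± 7.6644
CI: (174.3356, 189.6644)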